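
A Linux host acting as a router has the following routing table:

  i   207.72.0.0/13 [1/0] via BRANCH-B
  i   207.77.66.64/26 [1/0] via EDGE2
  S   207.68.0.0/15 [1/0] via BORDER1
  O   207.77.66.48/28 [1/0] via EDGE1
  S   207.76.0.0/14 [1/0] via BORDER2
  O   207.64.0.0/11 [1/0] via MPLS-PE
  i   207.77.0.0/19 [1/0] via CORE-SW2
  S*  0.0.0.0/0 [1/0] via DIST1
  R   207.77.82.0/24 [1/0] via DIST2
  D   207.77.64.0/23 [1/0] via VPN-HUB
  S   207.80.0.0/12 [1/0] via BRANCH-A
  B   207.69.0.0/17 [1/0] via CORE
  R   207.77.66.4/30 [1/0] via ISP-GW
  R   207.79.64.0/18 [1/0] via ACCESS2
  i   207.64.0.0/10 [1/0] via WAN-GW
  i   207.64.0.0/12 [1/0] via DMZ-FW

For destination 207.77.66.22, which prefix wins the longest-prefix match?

Entries matching 207.77.66.22:
  0.0.0.0/0 (default, matches everything)
  207.64.0.0/10 (207.64.0.0 - 207.127.255.255)
  207.64.0.0/11 (207.64.0.0 - 207.95.255.255)
  207.64.0.0/12 (207.64.0.0 - 207.79.255.255)
  207.72.0.0/13 (207.72.0.0 - 207.79.255.255)
  207.76.0.0/14 (207.76.0.0 - 207.79.255.255)
Most specific is 207.76.0.0/14.

207.76.0.0/14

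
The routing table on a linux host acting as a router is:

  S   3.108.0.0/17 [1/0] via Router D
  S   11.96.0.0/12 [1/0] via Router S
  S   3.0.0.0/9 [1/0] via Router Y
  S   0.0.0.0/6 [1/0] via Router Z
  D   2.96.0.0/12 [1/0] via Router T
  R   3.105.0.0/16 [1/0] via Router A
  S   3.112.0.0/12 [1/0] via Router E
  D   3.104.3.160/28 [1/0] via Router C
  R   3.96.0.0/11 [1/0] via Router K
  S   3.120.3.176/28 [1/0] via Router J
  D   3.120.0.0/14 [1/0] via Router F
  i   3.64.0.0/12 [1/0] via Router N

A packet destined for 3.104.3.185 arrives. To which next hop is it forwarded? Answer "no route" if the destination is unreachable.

Routes whose prefix contains 3.104.3.185:
  0.0.0.0/6 (0.0.0.0 - 3.255.255.255) -> Router Z
  3.0.0.0/9 (3.0.0.0 - 3.127.255.255) -> Router Y
  3.96.0.0/11 (3.96.0.0 - 3.127.255.255) -> Router K
More-specific entries that do NOT match:
  3.104.3.160/28 (3.104.3.160 - 3.104.3.175) does not contain 3.104.3.185
  3.120.3.176/28 (3.120.3.176 - 3.120.3.191) does not contain 3.104.3.185
  3.108.0.0/17 (3.108.0.0 - 3.108.127.255) does not contain 3.104.3.185
  3.105.0.0/16 (3.105.0.0 - 3.105.255.255) does not contain 3.104.3.185
  3.120.0.0/14 (3.120.0.0 - 3.123.255.255) does not contain 3.104.3.185
  11.96.0.0/12 (11.96.0.0 - 11.111.255.255) does not contain 3.104.3.185
  2.96.0.0/12 (2.96.0.0 - 2.111.255.255) does not contain 3.104.3.185
  3.112.0.0/12 (3.112.0.0 - 3.127.255.255) does not contain 3.104.3.185
  3.64.0.0/12 (3.64.0.0 - 3.79.255.255) does not contain 3.104.3.185
Longest matching prefix is /11 -> next hop Router K.

Router K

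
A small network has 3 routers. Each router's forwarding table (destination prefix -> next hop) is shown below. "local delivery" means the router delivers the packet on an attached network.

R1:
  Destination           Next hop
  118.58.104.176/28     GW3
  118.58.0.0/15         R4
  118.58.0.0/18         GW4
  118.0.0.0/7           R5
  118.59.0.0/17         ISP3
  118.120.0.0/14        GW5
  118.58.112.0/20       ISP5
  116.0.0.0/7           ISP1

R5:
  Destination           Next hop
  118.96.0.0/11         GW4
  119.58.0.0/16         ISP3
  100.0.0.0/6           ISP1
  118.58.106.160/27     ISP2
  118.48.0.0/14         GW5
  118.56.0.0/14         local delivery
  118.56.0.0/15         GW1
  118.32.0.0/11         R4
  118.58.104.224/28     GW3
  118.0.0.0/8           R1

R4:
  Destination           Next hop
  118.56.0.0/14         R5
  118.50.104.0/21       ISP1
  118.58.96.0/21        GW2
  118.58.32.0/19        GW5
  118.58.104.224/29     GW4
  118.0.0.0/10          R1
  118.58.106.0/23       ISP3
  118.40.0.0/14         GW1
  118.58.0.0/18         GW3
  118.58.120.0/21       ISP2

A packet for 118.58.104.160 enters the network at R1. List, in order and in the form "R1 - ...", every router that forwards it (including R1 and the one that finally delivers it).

At R1: longest match for 118.58.104.160 is 118.58.0.0/15 -> R4
At R4: longest match for 118.58.104.160 is 118.56.0.0/14 -> R5
At R5: longest match for 118.58.104.160 is 118.56.0.0/14 -> local delivery

R1 - R4 - R5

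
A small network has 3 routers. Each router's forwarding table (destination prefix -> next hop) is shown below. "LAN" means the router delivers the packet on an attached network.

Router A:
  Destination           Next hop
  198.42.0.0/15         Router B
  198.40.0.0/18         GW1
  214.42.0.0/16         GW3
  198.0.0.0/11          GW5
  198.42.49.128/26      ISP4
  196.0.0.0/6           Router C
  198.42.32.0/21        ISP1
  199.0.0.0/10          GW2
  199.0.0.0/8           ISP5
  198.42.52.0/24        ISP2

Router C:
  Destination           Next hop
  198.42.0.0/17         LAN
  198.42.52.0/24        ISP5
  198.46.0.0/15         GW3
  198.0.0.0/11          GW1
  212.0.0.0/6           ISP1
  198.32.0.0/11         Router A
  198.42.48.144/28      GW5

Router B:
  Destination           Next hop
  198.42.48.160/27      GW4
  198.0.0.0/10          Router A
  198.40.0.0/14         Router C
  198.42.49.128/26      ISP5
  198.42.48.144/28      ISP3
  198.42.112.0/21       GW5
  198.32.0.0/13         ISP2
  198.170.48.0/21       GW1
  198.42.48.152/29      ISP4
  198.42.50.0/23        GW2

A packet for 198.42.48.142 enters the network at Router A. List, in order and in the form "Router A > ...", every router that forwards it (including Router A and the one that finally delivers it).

At Router A: longest match for 198.42.48.142 is 198.42.0.0/15 -> Router B
At Router B: longest match for 198.42.48.142 is 198.40.0.0/14 -> Router C
At Router C: longest match for 198.42.48.142 is 198.42.0.0/17 -> LAN

Router A > Router B > Router C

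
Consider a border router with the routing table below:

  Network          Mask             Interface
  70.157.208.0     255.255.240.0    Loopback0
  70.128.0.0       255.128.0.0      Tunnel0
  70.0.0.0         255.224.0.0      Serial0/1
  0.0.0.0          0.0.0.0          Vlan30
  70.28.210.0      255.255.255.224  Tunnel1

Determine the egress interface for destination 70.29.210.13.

Serial0/1

Routes whose prefix contains 70.29.210.13:
  0.0.0.0/0 (default, matches everything) -> Vlan30
  70.0.0.0/11 (70.0.0.0 - 70.31.255.255) -> Serial0/1
More-specific entries that do NOT match:
  70.28.210.0/27 (70.28.210.0 - 70.28.210.31) does not contain 70.29.210.13
  70.157.208.0/20 (70.157.208.0 - 70.157.223.255) does not contain 70.29.210.13
Longest matching prefix is /11 -> interface Serial0/1.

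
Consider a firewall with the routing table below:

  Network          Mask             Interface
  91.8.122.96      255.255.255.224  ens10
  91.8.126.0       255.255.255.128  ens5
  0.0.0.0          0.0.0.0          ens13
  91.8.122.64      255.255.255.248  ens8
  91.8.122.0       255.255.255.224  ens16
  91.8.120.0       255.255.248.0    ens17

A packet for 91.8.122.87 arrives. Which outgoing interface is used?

ens17

Routes whose prefix contains 91.8.122.87:
  0.0.0.0/0 (default, matches everything) -> ens13
  91.8.120.0/21 (91.8.120.0 - 91.8.127.255) -> ens17
More-specific entries that do NOT match:
  91.8.122.64/29 (91.8.122.64 - 91.8.122.71) does not contain 91.8.122.87
  91.8.122.96/27 (91.8.122.96 - 91.8.122.127) does not contain 91.8.122.87
  91.8.122.0/27 (91.8.122.0 - 91.8.122.31) does not contain 91.8.122.87
  91.8.126.0/25 (91.8.126.0 - 91.8.126.127) does not contain 91.8.122.87
Longest matching prefix is /21 -> interface ens17.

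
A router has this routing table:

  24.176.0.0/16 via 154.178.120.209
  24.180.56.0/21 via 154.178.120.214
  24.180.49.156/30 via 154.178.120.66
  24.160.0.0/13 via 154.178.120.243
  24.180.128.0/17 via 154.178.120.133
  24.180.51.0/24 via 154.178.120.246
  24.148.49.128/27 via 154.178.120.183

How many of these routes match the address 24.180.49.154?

0

No listed prefix contains 24.180.49.154.
Total matching entries: 0.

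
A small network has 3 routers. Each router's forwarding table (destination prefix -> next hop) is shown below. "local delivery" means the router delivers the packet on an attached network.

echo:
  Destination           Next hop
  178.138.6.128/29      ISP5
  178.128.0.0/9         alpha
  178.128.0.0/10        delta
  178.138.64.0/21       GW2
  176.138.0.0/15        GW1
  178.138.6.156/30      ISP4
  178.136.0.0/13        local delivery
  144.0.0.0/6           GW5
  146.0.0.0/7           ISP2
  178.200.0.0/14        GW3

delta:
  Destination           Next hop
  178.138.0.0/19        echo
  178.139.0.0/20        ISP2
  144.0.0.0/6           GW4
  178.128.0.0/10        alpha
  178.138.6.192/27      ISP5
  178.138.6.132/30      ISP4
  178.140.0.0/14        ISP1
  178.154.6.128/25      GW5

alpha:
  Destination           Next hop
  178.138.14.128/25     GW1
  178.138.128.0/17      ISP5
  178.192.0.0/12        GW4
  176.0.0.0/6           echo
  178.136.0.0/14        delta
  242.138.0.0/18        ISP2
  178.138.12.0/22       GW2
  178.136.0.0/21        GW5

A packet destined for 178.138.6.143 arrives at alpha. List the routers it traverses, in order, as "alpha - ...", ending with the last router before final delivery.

At alpha: longest match for 178.138.6.143 is 178.136.0.0/14 -> delta
At delta: longest match for 178.138.6.143 is 178.138.0.0/19 -> echo
At echo: longest match for 178.138.6.143 is 178.136.0.0/13 -> local delivery

alpha - delta - echo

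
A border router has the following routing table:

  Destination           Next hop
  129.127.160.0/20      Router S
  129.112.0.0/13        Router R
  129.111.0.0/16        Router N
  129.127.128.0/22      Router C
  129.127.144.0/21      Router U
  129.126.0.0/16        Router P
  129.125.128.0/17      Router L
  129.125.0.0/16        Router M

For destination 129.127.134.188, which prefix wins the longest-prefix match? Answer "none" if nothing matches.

129.127.134.188 is outside every listed prefix and there is no default route.

none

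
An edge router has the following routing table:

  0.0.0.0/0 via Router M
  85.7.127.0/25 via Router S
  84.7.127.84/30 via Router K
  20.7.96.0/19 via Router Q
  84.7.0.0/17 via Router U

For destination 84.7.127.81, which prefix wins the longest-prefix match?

Entries matching 84.7.127.81:
  0.0.0.0/0 (default, matches everything)
  84.7.0.0/17 (84.7.0.0 - 84.7.127.255)
Most specific is 84.7.0.0/17.

84.7.0.0/17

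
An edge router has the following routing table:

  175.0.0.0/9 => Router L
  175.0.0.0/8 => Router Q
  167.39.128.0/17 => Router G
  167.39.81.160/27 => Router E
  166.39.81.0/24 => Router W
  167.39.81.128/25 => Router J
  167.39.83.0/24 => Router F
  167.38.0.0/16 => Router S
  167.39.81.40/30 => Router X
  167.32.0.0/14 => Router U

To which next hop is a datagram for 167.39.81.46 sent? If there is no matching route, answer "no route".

no route

No entry's prefix contains 167.39.81.46; there is no default route.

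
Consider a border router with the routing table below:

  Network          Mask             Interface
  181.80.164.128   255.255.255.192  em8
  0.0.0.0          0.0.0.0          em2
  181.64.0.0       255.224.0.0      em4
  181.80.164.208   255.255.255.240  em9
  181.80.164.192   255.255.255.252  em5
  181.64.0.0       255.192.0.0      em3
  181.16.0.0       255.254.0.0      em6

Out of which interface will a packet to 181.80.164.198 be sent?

em4

Routes whose prefix contains 181.80.164.198:
  0.0.0.0/0 (default, matches everything) -> em2
  181.64.0.0/10 (181.64.0.0 - 181.127.255.255) -> em3
  181.64.0.0/11 (181.64.0.0 - 181.95.255.255) -> em4
More-specific entries that do NOT match:
  181.80.164.192/30 (181.80.164.192 - 181.80.164.195) does not contain 181.80.164.198
  181.80.164.208/28 (181.80.164.208 - 181.80.164.223) does not contain 181.80.164.198
  181.80.164.128/26 (181.80.164.128 - 181.80.164.191) does not contain 181.80.164.198
  181.16.0.0/15 (181.16.0.0 - 181.17.255.255) does not contain 181.80.164.198
Longest matching prefix is /11 -> interface em4.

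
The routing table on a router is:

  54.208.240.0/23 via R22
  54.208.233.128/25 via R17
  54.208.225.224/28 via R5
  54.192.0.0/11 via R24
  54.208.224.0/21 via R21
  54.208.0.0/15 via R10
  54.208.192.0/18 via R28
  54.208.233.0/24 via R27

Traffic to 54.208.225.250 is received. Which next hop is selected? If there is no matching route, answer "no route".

R21

Routes whose prefix contains 54.208.225.250:
  54.192.0.0/11 (54.192.0.0 - 54.223.255.255) -> R24
  54.208.0.0/15 (54.208.0.0 - 54.209.255.255) -> R10
  54.208.192.0/18 (54.208.192.0 - 54.208.255.255) -> R28
  54.208.224.0/21 (54.208.224.0 - 54.208.231.255) -> R21
More-specific entries that do NOT match:
  54.208.225.224/28 (54.208.225.224 - 54.208.225.239) does not contain 54.208.225.250
  54.208.233.128/25 (54.208.233.128 - 54.208.233.255) does not contain 54.208.225.250
  54.208.233.0/24 (54.208.233.0 - 54.208.233.255) does not contain 54.208.225.250
  54.208.240.0/23 (54.208.240.0 - 54.208.241.255) does not contain 54.208.225.250
Longest matching prefix is /21 -> next hop R21.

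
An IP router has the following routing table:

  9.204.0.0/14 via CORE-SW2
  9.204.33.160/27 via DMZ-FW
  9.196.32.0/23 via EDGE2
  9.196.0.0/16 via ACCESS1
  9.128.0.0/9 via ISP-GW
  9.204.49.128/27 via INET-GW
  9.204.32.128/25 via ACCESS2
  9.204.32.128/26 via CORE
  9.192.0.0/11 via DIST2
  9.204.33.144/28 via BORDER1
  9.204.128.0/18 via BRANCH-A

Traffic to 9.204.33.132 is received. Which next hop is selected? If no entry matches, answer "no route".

CORE-SW2

Routes whose prefix contains 9.204.33.132:
  9.128.0.0/9 (9.128.0.0 - 9.255.255.255) -> ISP-GW
  9.192.0.0/11 (9.192.0.0 - 9.223.255.255) -> DIST2
  9.204.0.0/14 (9.204.0.0 - 9.207.255.255) -> CORE-SW2
More-specific entries that do NOT match:
  9.204.33.144/28 (9.204.33.144 - 9.204.33.159) does not contain 9.204.33.132
  9.204.33.160/27 (9.204.33.160 - 9.204.33.191) does not contain 9.204.33.132
  9.204.49.128/27 (9.204.49.128 - 9.204.49.159) does not contain 9.204.33.132
  9.204.32.128/26 (9.204.32.128 - 9.204.32.191) does not contain 9.204.33.132
  9.204.32.128/25 (9.204.32.128 - 9.204.32.255) does not contain 9.204.33.132
  9.196.32.0/23 (9.196.32.0 - 9.196.33.255) does not contain 9.204.33.132
  9.204.128.0/18 (9.204.128.0 - 9.204.191.255) does not contain 9.204.33.132
  9.196.0.0/16 (9.196.0.0 - 9.196.255.255) does not contain 9.204.33.132
Longest matching prefix is /14 -> next hop CORE-SW2.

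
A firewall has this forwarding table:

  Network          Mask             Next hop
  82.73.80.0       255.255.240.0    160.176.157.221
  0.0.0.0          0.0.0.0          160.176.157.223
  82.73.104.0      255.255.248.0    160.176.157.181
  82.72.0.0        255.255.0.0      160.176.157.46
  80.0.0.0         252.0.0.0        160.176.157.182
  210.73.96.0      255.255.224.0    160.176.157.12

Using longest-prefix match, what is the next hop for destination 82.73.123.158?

160.176.157.182

Routes whose prefix contains 82.73.123.158:
  0.0.0.0/0 (default, matches everything) -> 160.176.157.223
  80.0.0.0/6 (80.0.0.0 - 83.255.255.255) -> 160.176.157.182
More-specific entries that do NOT match:
  82.73.104.0/21 (82.73.104.0 - 82.73.111.255) does not contain 82.73.123.158
  82.73.80.0/20 (82.73.80.0 - 82.73.95.255) does not contain 82.73.123.158
  210.73.96.0/19 (210.73.96.0 - 210.73.127.255) does not contain 82.73.123.158
  82.72.0.0/16 (82.72.0.0 - 82.72.255.255) does not contain 82.73.123.158
Longest matching prefix is /6 -> next hop 160.176.157.182.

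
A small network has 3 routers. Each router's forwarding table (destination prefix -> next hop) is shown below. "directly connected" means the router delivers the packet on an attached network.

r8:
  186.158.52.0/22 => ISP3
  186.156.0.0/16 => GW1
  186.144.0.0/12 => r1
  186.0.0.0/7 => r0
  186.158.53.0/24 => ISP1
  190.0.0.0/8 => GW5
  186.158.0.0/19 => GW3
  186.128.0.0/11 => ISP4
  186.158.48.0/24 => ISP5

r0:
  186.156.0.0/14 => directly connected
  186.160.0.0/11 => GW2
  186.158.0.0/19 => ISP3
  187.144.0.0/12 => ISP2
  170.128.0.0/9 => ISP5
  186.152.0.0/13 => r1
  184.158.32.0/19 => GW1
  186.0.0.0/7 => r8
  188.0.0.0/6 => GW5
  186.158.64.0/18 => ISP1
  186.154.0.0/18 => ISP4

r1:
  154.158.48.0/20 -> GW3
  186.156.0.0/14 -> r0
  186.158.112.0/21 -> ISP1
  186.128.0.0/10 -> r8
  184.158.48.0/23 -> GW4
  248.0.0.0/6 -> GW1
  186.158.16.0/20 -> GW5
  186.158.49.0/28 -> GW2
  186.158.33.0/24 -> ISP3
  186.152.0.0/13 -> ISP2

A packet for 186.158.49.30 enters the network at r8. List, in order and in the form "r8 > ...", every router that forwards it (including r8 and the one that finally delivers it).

At r8: longest match for 186.158.49.30 is 186.144.0.0/12 -> r1
At r1: longest match for 186.158.49.30 is 186.156.0.0/14 -> r0
At r0: longest match for 186.158.49.30 is 186.156.0.0/14 -> directly connected

r8 > r1 > r0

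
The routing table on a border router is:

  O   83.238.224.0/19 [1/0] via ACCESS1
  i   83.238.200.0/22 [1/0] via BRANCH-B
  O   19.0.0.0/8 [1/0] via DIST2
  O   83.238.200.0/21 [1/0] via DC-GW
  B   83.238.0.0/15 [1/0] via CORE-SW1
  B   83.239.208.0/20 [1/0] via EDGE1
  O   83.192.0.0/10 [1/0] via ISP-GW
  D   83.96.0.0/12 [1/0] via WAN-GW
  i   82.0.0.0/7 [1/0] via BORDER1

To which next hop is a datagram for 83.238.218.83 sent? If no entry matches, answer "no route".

Routes whose prefix contains 83.238.218.83:
  82.0.0.0/7 (82.0.0.0 - 83.255.255.255) -> BORDER1
  83.192.0.0/10 (83.192.0.0 - 83.255.255.255) -> ISP-GW
  83.238.0.0/15 (83.238.0.0 - 83.239.255.255) -> CORE-SW1
More-specific entries that do NOT match:
  83.238.200.0/22 (83.238.200.0 - 83.238.203.255) does not contain 83.238.218.83
  83.238.200.0/21 (83.238.200.0 - 83.238.207.255) does not contain 83.238.218.83
  83.239.208.0/20 (83.239.208.0 - 83.239.223.255) does not contain 83.238.218.83
  83.238.224.0/19 (83.238.224.0 - 83.238.255.255) does not contain 83.238.218.83
Longest matching prefix is /15 -> next hop CORE-SW1.

CORE-SW1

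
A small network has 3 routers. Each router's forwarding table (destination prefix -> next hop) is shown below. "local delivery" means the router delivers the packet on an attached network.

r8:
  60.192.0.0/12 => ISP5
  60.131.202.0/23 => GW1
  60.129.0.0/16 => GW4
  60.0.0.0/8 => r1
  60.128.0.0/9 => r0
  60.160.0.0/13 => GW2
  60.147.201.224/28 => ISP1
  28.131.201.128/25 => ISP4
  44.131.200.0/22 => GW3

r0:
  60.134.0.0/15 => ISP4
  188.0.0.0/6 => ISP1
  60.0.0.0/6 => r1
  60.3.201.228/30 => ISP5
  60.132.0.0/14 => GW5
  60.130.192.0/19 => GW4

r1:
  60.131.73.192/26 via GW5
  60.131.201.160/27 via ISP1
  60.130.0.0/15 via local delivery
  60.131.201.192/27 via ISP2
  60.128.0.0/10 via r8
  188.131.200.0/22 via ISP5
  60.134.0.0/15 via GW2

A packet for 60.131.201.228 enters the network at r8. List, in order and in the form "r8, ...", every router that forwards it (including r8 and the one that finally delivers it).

r8, r0, r1

At r8: longest match for 60.131.201.228 is 60.128.0.0/9 -> r0
At r0: longest match for 60.131.201.228 is 60.0.0.0/6 -> r1
At r1: longest match for 60.131.201.228 is 60.130.0.0/15 -> local delivery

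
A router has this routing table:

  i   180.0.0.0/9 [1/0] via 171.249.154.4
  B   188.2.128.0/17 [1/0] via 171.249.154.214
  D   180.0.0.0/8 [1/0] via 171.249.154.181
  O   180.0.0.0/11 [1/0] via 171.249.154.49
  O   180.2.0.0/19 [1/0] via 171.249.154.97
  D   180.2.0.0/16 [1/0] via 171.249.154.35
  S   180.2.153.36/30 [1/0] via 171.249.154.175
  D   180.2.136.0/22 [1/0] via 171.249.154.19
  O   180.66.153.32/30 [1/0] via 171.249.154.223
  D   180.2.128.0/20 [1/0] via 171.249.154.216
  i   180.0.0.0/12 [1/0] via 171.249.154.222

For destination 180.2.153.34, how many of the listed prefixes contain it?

Prefixes containing 180.2.153.34:
  180.0.0.0/8 (180.0.0.0 - 180.255.255.255)
  180.0.0.0/9 (180.0.0.0 - 180.127.255.255)
  180.0.0.0/11 (180.0.0.0 - 180.31.255.255)
  180.0.0.0/12 (180.0.0.0 - 180.15.255.255)
  180.2.0.0/16 (180.2.0.0 - 180.2.255.255)
Total matching entries: 5.

5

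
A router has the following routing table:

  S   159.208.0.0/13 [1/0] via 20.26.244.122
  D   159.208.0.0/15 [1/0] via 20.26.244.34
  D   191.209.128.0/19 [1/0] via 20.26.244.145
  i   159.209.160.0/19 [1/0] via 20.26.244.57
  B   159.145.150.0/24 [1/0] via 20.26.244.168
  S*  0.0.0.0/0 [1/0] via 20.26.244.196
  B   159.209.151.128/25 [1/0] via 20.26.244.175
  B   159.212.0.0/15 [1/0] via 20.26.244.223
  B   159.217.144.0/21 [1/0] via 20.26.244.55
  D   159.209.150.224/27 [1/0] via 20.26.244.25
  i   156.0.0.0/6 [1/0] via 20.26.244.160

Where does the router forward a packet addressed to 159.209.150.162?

Routes whose prefix contains 159.209.150.162:
  0.0.0.0/0 (default, matches everything) -> 20.26.244.196
  156.0.0.0/6 (156.0.0.0 - 159.255.255.255) -> 20.26.244.160
  159.208.0.0/13 (159.208.0.0 - 159.215.255.255) -> 20.26.244.122
  159.208.0.0/15 (159.208.0.0 - 159.209.255.255) -> 20.26.244.34
More-specific entries that do NOT match:
  159.209.150.224/27 (159.209.150.224 - 159.209.150.255) does not contain 159.209.150.162
  159.209.151.128/25 (159.209.151.128 - 159.209.151.255) does not contain 159.209.150.162
  159.145.150.0/24 (159.145.150.0 - 159.145.150.255) does not contain 159.209.150.162
  159.217.144.0/21 (159.217.144.0 - 159.217.151.255) does not contain 159.209.150.162
  191.209.128.0/19 (191.209.128.0 - 191.209.159.255) does not contain 159.209.150.162
  159.209.160.0/19 (159.209.160.0 - 159.209.191.255) does not contain 159.209.150.162
Longest matching prefix is /15 -> next hop 20.26.244.34.

20.26.244.34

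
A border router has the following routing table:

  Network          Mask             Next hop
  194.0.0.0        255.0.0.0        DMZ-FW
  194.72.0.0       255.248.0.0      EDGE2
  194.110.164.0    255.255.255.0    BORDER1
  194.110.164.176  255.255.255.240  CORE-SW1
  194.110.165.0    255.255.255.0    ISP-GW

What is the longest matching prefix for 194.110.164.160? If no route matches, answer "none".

Entries matching 194.110.164.160:
  194.0.0.0/8 (194.0.0.0 - 194.255.255.255)
  194.110.164.0/24 (194.110.164.0 - 194.110.164.255)
Most specific is 194.110.164.0/24.

194.110.164.0/24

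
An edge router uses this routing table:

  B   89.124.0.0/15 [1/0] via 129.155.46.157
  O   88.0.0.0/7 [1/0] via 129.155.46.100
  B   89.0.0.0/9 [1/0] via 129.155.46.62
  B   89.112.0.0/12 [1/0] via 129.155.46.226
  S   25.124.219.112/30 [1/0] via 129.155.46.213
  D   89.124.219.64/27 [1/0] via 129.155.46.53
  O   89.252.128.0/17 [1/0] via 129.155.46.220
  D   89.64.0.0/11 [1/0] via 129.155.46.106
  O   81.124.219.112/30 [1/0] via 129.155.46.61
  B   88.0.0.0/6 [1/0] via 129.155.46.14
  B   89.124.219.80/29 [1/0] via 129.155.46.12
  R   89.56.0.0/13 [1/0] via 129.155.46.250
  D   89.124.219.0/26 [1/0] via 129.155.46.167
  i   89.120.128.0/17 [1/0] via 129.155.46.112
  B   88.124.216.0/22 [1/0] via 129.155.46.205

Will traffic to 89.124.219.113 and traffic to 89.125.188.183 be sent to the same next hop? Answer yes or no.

89.124.219.113: longest match 89.124.0.0/15 -> 129.155.46.157
89.125.188.183: longest match 89.124.0.0/15 -> 129.155.46.157

yes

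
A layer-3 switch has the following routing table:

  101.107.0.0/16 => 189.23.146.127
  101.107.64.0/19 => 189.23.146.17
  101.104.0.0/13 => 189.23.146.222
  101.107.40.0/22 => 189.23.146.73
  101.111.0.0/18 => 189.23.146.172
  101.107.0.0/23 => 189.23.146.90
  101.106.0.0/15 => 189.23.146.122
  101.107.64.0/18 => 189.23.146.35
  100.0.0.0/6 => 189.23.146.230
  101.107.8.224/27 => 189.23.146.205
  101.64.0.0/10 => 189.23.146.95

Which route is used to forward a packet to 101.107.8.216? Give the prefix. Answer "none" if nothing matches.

Entries matching 101.107.8.216:
  100.0.0.0/6 (100.0.0.0 - 103.255.255.255)
  101.64.0.0/10 (101.64.0.0 - 101.127.255.255)
  101.104.0.0/13 (101.104.0.0 - 101.111.255.255)
  101.106.0.0/15 (101.106.0.0 - 101.107.255.255)
  101.107.0.0/16 (101.107.0.0 - 101.107.255.255)
Most specific is 101.107.0.0/16.

101.107.0.0/16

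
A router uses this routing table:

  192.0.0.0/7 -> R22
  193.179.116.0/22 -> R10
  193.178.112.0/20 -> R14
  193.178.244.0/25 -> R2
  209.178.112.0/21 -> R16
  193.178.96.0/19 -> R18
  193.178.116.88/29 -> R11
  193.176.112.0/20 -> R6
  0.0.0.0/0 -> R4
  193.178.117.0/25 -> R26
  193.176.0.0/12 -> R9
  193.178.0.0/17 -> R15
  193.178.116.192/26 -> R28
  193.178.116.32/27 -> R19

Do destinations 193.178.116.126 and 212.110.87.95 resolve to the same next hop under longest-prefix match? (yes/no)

193.178.116.126: longest match 193.178.112.0/20 -> R14
212.110.87.95: longest match 0.0.0.0/0 -> R4

no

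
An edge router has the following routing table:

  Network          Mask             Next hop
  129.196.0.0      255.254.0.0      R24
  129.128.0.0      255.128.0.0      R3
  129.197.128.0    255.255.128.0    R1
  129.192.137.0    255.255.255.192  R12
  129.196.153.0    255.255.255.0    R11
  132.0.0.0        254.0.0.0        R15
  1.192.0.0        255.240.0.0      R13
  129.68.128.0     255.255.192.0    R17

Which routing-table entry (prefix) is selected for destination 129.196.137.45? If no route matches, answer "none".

Entries matching 129.196.137.45:
  129.128.0.0/9 (129.128.0.0 - 129.255.255.255)
  129.196.0.0/15 (129.196.0.0 - 129.197.255.255)
Most specific is 129.196.0.0/15.

129.196.0.0/15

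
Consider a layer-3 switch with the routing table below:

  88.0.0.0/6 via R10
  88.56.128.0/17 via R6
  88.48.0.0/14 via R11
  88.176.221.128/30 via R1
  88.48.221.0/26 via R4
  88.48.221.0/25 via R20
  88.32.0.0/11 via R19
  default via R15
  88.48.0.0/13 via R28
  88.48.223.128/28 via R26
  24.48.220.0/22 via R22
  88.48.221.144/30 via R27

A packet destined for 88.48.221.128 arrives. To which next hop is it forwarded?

Routes whose prefix contains 88.48.221.128:
  0.0.0.0/0 (default, matches everything) -> R15
  88.0.0.0/6 (88.0.0.0 - 91.255.255.255) -> R10
  88.32.0.0/11 (88.32.0.0 - 88.63.255.255) -> R19
  88.48.0.0/13 (88.48.0.0 - 88.55.255.255) -> R28
  88.48.0.0/14 (88.48.0.0 - 88.51.255.255) -> R11
More-specific entries that do NOT match:
  88.176.221.128/30 (88.176.221.128 - 88.176.221.131) does not contain 88.48.221.128
  88.48.221.144/30 (88.48.221.144 - 88.48.221.147) does not contain 88.48.221.128
  88.48.223.128/28 (88.48.223.128 - 88.48.223.143) does not contain 88.48.221.128
  88.48.221.0/26 (88.48.221.0 - 88.48.221.63) does not contain 88.48.221.128
  88.48.221.0/25 (88.48.221.0 - 88.48.221.127) does not contain 88.48.221.128
  24.48.220.0/22 (24.48.220.0 - 24.48.223.255) does not contain 88.48.221.128
  88.56.128.0/17 (88.56.128.0 - 88.56.255.255) does not contain 88.48.221.128
Longest matching prefix is /14 -> next hop R11.

R11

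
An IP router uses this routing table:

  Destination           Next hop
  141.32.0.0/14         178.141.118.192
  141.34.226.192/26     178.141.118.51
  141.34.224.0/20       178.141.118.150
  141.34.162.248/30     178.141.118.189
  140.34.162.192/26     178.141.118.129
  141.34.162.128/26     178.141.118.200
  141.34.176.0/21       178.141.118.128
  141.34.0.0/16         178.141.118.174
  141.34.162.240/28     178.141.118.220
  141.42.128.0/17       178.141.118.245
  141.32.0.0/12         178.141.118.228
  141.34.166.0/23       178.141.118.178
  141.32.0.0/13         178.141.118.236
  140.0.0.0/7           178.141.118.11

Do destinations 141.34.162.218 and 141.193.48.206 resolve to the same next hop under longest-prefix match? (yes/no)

141.34.162.218: longest match 141.34.0.0/16 -> 178.141.118.174
141.193.48.206: longest match 140.0.0.0/7 -> 178.141.118.11

no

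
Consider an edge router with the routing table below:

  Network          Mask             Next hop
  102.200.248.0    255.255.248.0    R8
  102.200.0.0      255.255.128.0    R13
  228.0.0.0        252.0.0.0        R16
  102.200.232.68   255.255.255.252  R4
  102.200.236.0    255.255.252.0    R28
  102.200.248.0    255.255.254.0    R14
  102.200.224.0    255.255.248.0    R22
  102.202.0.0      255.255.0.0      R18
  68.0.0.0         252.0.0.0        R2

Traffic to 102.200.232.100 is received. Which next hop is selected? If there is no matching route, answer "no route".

No entry's prefix contains 102.200.232.100; there is no default route.

no route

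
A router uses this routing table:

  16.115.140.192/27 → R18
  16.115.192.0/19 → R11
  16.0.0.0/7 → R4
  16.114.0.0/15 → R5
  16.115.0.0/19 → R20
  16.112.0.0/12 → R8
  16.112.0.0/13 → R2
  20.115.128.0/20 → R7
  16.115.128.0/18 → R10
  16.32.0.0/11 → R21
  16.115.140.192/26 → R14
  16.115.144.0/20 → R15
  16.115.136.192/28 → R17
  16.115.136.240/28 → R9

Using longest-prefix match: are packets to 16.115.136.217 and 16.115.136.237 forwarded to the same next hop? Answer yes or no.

yes

16.115.136.217: longest match 16.115.128.0/18 -> R10
16.115.136.237: longest match 16.115.128.0/18 -> R10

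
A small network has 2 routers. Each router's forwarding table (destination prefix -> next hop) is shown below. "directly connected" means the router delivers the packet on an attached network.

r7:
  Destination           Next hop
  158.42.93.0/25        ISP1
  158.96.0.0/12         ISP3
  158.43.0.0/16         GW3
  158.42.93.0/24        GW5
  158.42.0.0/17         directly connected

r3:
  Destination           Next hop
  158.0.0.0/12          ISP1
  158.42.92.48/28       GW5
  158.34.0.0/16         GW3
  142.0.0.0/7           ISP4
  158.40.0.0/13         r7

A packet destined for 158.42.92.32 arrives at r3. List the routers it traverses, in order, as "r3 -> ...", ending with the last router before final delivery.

At r3: longest match for 158.42.92.32 is 158.40.0.0/13 -> r7
At r7: longest match for 158.42.92.32 is 158.42.0.0/17 -> directly connected

r3 -> r7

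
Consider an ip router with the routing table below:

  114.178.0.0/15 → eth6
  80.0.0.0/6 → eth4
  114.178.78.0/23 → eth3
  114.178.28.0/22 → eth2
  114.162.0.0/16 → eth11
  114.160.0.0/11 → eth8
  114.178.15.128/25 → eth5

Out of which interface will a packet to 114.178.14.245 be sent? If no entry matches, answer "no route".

eth6

Routes whose prefix contains 114.178.14.245:
  114.160.0.0/11 (114.160.0.0 - 114.191.255.255) -> eth8
  114.178.0.0/15 (114.178.0.0 - 114.179.255.255) -> eth6
More-specific entries that do NOT match:
  114.178.15.128/25 (114.178.15.128 - 114.178.15.255) does not contain 114.178.14.245
  114.178.78.0/23 (114.178.78.0 - 114.178.79.255) does not contain 114.178.14.245
  114.178.28.0/22 (114.178.28.0 - 114.178.31.255) does not contain 114.178.14.245
  114.162.0.0/16 (114.162.0.0 - 114.162.255.255) does not contain 114.178.14.245
Longest matching prefix is /15 -> interface eth6.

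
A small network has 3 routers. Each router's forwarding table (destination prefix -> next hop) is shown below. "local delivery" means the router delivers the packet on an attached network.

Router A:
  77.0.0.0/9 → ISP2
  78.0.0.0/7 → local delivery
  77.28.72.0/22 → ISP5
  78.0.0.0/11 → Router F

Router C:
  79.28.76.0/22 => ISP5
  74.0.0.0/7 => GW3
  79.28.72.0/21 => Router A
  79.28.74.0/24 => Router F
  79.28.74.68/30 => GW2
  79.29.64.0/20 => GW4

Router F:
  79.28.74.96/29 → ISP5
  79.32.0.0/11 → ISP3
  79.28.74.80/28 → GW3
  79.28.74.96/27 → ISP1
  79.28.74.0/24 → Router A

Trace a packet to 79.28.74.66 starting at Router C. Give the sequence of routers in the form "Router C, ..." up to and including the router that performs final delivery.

Router C, Router F, Router A

At Router C: longest match for 79.28.74.66 is 79.28.74.0/24 -> Router F
At Router F: longest match for 79.28.74.66 is 79.28.74.0/24 -> Router A
At Router A: longest match for 79.28.74.66 is 78.0.0.0/7 -> local delivery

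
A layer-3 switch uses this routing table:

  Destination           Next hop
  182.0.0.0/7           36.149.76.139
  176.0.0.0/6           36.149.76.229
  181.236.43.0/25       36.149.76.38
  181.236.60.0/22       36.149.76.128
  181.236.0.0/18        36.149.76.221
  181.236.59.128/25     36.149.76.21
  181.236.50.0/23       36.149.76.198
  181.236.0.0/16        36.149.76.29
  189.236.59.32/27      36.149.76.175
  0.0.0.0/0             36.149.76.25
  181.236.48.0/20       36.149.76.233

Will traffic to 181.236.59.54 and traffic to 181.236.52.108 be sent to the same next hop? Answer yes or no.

yes

181.236.59.54: longest match 181.236.48.0/20 -> 36.149.76.233
181.236.52.108: longest match 181.236.48.0/20 -> 36.149.76.233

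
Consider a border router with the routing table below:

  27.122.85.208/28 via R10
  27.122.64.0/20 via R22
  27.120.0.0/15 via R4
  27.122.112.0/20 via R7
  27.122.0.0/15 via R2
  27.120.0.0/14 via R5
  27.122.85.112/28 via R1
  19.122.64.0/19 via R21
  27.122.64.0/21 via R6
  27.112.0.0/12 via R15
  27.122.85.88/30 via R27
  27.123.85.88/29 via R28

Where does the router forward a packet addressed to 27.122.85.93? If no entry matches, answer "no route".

R2

Routes whose prefix contains 27.122.85.93:
  27.112.0.0/12 (27.112.0.0 - 27.127.255.255) -> R15
  27.120.0.0/14 (27.120.0.0 - 27.123.255.255) -> R5
  27.122.0.0/15 (27.122.0.0 - 27.123.255.255) -> R2
More-specific entries that do NOT match:
  27.122.85.88/30 (27.122.85.88 - 27.122.85.91) does not contain 27.122.85.93
  27.123.85.88/29 (27.123.85.88 - 27.123.85.95) does not contain 27.122.85.93
  27.122.85.208/28 (27.122.85.208 - 27.122.85.223) does not contain 27.122.85.93
  27.122.85.112/28 (27.122.85.112 - 27.122.85.127) does not contain 27.122.85.93
  27.122.64.0/21 (27.122.64.0 - 27.122.71.255) does not contain 27.122.85.93
  27.122.64.0/20 (27.122.64.0 - 27.122.79.255) does not contain 27.122.85.93
  27.122.112.0/20 (27.122.112.0 - 27.122.127.255) does not contain 27.122.85.93
  19.122.64.0/19 (19.122.64.0 - 19.122.95.255) does not contain 27.122.85.93
Longest matching prefix is /15 -> next hop R2.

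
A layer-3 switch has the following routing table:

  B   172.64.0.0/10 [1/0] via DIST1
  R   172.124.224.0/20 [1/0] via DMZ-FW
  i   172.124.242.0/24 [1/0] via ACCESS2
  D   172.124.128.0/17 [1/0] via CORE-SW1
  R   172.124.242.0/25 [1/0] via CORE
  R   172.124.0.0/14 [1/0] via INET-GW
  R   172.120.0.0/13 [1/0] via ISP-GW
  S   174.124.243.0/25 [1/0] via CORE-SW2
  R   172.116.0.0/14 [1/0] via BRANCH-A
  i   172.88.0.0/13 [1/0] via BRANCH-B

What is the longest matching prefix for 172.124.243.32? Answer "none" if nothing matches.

172.124.128.0/17

Entries matching 172.124.243.32:
  172.64.0.0/10 (172.64.0.0 - 172.127.255.255)
  172.120.0.0/13 (172.120.0.0 - 172.127.255.255)
  172.124.0.0/14 (172.124.0.0 - 172.127.255.255)
  172.124.128.0/17 (172.124.128.0 - 172.124.255.255)
Most specific is 172.124.128.0/17.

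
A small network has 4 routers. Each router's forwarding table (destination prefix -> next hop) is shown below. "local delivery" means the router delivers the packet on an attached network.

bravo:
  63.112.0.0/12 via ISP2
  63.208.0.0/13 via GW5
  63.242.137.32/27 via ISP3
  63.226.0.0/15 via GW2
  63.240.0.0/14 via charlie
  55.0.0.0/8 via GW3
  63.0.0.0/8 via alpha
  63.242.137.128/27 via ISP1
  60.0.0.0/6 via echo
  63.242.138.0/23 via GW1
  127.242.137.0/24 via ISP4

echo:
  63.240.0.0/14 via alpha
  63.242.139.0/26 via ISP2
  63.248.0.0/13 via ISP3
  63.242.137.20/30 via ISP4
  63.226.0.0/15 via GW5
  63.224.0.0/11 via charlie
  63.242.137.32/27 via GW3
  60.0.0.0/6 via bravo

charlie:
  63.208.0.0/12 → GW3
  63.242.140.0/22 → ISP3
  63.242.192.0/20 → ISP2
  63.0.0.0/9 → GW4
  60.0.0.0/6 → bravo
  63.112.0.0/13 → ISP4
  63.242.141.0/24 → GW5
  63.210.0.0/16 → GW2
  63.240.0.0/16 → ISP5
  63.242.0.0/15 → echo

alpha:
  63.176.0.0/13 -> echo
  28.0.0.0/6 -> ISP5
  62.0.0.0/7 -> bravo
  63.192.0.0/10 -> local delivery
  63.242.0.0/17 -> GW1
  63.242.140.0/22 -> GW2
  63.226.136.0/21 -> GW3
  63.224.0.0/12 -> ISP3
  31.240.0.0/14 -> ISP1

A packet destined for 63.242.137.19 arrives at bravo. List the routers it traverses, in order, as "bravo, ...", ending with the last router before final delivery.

At bravo: longest match for 63.242.137.19 is 63.240.0.0/14 -> charlie
At charlie: longest match for 63.242.137.19 is 63.242.0.0/15 -> echo
At echo: longest match for 63.242.137.19 is 63.240.0.0/14 -> alpha
At alpha: longest match for 63.242.137.19 is 63.192.0.0/10 -> local delivery

bravo, charlie, echo, alpha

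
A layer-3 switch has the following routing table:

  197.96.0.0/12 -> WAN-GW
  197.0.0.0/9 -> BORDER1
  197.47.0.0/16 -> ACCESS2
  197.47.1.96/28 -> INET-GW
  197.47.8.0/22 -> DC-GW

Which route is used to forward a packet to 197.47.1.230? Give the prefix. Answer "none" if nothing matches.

197.47.0.0/16

Entries matching 197.47.1.230:
  197.0.0.0/9 (197.0.0.0 - 197.127.255.255)
  197.47.0.0/16 (197.47.0.0 - 197.47.255.255)
Most specific is 197.47.0.0/16.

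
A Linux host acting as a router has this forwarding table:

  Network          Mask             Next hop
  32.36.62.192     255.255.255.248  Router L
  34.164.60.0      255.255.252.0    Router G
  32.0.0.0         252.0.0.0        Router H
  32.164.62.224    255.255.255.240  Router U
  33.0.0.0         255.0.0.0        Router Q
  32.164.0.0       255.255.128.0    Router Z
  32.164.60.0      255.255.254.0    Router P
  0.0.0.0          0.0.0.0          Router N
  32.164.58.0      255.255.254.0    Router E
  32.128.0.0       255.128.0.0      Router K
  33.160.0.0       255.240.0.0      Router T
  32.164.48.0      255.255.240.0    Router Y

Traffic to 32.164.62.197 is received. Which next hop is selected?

Router Y

Routes whose prefix contains 32.164.62.197:
  0.0.0.0/0 (default, matches everything) -> Router N
  32.0.0.0/6 (32.0.0.0 - 35.255.255.255) -> Router H
  32.128.0.0/9 (32.128.0.0 - 32.255.255.255) -> Router K
  32.164.0.0/17 (32.164.0.0 - 32.164.127.255) -> Router Z
  32.164.48.0/20 (32.164.48.0 - 32.164.63.255) -> Router Y
More-specific entries that do NOT match:
  32.36.62.192/29 (32.36.62.192 - 32.36.62.199) does not contain 32.164.62.197
  32.164.62.224/28 (32.164.62.224 - 32.164.62.239) does not contain 32.164.62.197
  32.164.60.0/23 (32.164.60.0 - 32.164.61.255) does not contain 32.164.62.197
  32.164.58.0/23 (32.164.58.0 - 32.164.59.255) does not contain 32.164.62.197
  34.164.60.0/22 (34.164.60.0 - 34.164.63.255) does not contain 32.164.62.197
Longest matching prefix is /20 -> next hop Router Y.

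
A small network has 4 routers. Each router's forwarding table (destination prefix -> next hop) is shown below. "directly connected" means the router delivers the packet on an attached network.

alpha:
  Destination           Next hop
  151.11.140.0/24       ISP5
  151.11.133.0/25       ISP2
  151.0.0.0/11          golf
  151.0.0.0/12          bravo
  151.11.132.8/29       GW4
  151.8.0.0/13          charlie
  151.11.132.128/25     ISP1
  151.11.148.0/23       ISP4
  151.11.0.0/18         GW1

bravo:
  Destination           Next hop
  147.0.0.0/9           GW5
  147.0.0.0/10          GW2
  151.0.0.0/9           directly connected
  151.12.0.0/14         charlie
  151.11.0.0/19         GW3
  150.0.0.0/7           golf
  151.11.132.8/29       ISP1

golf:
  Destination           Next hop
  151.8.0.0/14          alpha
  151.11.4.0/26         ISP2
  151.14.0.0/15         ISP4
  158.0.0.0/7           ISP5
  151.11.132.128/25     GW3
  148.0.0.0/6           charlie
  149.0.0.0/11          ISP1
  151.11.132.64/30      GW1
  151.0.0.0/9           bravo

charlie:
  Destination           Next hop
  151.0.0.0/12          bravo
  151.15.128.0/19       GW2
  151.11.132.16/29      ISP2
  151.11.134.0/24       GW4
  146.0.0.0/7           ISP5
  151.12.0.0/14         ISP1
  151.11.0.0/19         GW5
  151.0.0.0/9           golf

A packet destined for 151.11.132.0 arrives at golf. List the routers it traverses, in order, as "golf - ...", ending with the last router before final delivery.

At golf: longest match for 151.11.132.0 is 151.8.0.0/14 -> alpha
At alpha: longest match for 151.11.132.0 is 151.8.0.0/13 -> charlie
At charlie: longest match for 151.11.132.0 is 151.0.0.0/12 -> bravo
At bravo: longest match for 151.11.132.0 is 151.0.0.0/9 -> directly connected

golf - alpha - charlie - bravo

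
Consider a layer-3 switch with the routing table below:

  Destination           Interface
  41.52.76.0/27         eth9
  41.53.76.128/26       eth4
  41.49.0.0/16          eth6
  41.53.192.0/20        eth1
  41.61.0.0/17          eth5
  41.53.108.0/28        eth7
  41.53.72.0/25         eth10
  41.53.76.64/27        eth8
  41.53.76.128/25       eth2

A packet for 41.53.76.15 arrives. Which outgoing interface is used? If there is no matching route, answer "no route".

No entry's prefix contains 41.53.76.15; there is no default route.

no route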